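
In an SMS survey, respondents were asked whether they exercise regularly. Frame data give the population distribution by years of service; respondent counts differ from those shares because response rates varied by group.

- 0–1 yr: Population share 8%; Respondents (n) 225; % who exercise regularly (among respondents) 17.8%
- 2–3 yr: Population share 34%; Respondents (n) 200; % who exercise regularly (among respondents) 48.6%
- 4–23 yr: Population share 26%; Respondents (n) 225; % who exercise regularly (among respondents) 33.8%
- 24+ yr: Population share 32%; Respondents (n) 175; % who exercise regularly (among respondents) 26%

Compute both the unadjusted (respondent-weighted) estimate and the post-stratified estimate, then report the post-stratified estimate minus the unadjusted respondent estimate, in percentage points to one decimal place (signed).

Naive respondent-only estimate (weights = respondent counts):
  (225/825)×17.8 + (200/825)×48.6 + (225/825)×33.8 + (175/825)×26 = 31.3697%
Reweighting by population years of service shares:
  0.08×17.8 + 0.34×48.6 + 0.26×33.8 + 0.32×26 = 35.056%
Difference = 35.056 − 31.3697 = 3.6863 pp.

+3.7 percentage points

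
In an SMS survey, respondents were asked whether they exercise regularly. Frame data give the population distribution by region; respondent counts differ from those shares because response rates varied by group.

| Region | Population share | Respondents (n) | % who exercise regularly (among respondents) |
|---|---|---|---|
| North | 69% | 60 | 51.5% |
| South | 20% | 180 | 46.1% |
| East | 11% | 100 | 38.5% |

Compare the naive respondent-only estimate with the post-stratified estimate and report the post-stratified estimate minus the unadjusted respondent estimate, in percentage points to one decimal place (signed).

+4.2 percentage points

Unadjusted (pooled respondent) estimate weights by respondent counts:
  (60/340)×51.5 + (180/340)×46.1 + (100/340)×38.5 = 44.8176%
Post-stratifying to population shares instead:
  0.69×51.5 + 0.2×46.1 + 0.11×38.5 = 48.99%
Difference = 48.99 − 44.8176 = 4.1724 pp.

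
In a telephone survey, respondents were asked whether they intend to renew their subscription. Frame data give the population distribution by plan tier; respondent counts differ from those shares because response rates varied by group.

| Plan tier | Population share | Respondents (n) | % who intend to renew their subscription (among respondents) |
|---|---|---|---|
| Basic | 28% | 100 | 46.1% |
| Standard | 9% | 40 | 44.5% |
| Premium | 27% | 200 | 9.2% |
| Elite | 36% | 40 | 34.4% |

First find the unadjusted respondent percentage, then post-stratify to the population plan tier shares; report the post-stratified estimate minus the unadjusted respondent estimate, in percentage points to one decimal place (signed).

Naive respondent-only estimate (weights = respondent counts):
  (100/380)×46.1 + (40/380)×44.5 + (200/380)×9.2 + (40/380)×34.4 = 25.2789%
Post-stratified estimate weights by population shares:
  0.28×46.1 + 0.09×44.5 + 0.27×9.2 + 0.36×34.4 = 31.781%
Difference = 31.781 − 25.2789 = 6.5021 pp.

+6.5 percentage points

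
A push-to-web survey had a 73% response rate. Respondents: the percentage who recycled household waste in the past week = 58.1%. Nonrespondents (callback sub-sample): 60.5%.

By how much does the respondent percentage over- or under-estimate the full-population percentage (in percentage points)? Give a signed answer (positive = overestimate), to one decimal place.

Nonresponse fraction = 1 − 0.73 = 0.27.
Bias = (nonresponse fraction) × (respondent percentage − nonrespondent percentage)
     = 0.27 × (58.1 − 60.5) = 0.27 × -2.4 = -0.648.

-0.6 percentage points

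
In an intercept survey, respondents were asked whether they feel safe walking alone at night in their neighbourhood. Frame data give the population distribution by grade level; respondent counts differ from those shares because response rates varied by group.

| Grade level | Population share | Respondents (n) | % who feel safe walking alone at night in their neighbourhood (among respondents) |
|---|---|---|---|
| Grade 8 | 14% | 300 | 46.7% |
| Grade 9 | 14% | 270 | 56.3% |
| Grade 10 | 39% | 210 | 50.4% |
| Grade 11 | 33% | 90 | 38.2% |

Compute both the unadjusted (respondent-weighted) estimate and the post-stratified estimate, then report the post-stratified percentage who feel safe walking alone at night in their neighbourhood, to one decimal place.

46.7%

Without adjustment, the pooled respondent share is:
  (300/870)×46.7 + (270/870)×56.3 + (210/870)×50.4 + (90/870)×38.2 = 49.6931%
Post-stratifying to population shares instead:
  0.14×46.7 + 0.14×56.3 + 0.39×50.4 + 0.33×38.2 = 46.682%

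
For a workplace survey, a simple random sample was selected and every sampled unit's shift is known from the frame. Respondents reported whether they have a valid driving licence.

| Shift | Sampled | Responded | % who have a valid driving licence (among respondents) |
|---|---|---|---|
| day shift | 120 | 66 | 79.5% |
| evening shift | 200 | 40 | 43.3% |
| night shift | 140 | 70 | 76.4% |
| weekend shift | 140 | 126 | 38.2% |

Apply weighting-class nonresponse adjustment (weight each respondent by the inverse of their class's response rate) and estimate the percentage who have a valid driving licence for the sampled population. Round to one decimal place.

57.1%

Response rates by class: day shift 66/120 = 55%, evening shift 40/200 = 20%, night shift 70/140 = 50%, weekend shift 126/140 = 90%.
Weighting each respondent by the inverse class response rate inflates each class back to its sampled size, so the class weight is n_sampled:
  day shift: 120 × 79.5 = 9540
  evening shift: 200 × 43.3 = 8660
  night shift: 140 × 76.4 = 10,696
  weekend shift: 140 × 38.2 = 5348
Adjusted estimate = 34,244 / 600 = 57.0733 → 57.1%.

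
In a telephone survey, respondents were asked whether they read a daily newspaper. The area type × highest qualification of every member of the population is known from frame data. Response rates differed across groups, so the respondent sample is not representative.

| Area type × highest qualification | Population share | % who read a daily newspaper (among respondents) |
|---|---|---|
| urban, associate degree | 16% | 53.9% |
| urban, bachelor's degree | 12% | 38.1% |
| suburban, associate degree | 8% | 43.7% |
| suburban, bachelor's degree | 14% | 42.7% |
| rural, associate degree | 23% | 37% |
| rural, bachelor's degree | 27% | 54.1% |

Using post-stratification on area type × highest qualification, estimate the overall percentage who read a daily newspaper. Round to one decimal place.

Post-stratification weights by population share, not respondent share:
  urban, associate degree: 0.16 × 53.9 = 8.624
  urban, bachelor's degree: 0.12 × 38.1 = 4.572
  suburban, associate degree: 0.08 × 43.7 = 3.496
  suburban, bachelor's degree: 0.14 × 42.7 = 5.978
  rural, associate degree: 0.23 × 37 = 8.51
  rural, bachelor's degree: 0.27 × 54.1 = 14.607
Post-stratified estimate = 45.787 → 45.8%.

45.8%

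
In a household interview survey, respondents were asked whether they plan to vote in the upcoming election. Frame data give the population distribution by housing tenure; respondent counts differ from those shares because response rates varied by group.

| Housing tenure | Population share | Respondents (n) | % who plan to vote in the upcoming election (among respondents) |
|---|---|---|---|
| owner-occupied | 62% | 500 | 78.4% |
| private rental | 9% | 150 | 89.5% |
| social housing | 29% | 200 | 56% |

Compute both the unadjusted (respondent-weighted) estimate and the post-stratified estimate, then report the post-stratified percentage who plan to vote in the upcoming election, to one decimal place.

Naive respondent-only estimate (weights = respondent counts):
  (500/850)×78.4 + (150/850)×89.5 + (200/850)×56 = 75.0882%
Post-stratified estimate weights by population shares:
  0.62×78.4 + 0.09×89.5 + 0.29×56 = 72.903%

72.9%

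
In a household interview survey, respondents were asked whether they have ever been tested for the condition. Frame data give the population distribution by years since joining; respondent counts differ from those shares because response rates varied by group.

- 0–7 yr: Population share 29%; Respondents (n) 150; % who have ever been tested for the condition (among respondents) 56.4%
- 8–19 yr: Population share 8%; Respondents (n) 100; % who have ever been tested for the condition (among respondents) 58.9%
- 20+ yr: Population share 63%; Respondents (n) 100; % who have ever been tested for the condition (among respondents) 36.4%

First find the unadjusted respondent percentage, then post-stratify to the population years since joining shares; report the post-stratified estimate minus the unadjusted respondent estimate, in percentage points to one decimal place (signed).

Without adjustment, the pooled respondent share is:
  (150/350)×56.4 + (100/350)×58.9 + (100/350)×36.4 = 51.4%
Post-stratified estimate weights by population shares:
  0.29×56.4 + 0.08×58.9 + 0.63×36.4 = 44%
Difference = 44 − 51.4 = -7.4 pp.

-7.4 percentage points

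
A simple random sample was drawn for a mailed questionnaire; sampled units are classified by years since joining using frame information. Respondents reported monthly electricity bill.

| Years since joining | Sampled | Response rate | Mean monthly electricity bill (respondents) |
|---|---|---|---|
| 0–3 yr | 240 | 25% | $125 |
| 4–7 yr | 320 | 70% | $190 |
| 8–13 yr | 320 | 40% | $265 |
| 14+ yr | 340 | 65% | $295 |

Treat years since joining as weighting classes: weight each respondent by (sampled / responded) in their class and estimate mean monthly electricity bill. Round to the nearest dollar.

With weight = n_sampled/n_responded per class, the weighted class total is n_sampled:
  0–3 yr: 240 × 125 = 30,000
  4–7 yr: 320 × 190 = 60,800
  8–13 yr: 320 × 265 = 84,800
  14+ yr: 340 × 295 = 100,300
Adjusted estimate = 275,900 / 1,220 = 226.148 → $226.

$226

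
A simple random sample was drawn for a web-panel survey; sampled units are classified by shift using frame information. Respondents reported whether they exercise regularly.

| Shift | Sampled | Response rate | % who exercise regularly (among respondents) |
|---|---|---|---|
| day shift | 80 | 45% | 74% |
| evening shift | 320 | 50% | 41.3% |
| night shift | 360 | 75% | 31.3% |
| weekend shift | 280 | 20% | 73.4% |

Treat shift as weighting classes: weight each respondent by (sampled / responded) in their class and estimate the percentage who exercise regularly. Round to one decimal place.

Inverse-response-rate weighting restores each class to its sampled count, so class totals weight by n_sampled:
  day shift: 80 × 74 = 5920
  evening shift: 320 × 41.3 = 13,216
  night shift: 360 × 31.3 = 11,268
  weekend shift: 280 × 73.4 = 20,552
Adjusted estimate = 50,956 / 1,040 = 48.9962 → 49.0%.

49.0%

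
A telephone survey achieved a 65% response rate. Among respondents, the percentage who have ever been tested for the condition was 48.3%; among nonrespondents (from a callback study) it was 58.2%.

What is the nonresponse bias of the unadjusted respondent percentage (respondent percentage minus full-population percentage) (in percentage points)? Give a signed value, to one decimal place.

-3.5 percentage points

Nonresponse fraction = 1 − 0.65 = 0.35.
Bias = (nonresponse fraction) × (respondent percentage − nonrespondent percentage)
     = 0.35 × (48.3 − 58.2) = 0.35 × -9.9 = -3.465.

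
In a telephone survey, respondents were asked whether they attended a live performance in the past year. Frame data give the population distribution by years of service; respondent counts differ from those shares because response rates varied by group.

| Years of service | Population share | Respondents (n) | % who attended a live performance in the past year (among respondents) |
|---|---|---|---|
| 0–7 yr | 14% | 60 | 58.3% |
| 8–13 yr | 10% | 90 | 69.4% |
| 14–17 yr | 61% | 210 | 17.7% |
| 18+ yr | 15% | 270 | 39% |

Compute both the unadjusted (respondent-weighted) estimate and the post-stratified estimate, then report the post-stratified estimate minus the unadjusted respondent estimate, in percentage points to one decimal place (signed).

Unadjusted (pooled respondent) estimate weights by respondent counts:
  (60/630)×58.3 + (90/630)×69.4 + (210/630)×17.7 + (270/630)×39 = 38.081%
Reweighting by population years of service shares:
  0.14×58.3 + 0.1×69.4 + 0.61×17.7 + 0.15×39 = 31.749%
Difference = 31.749 − 38.081 = -6.332 pp.

-6.3 percentage points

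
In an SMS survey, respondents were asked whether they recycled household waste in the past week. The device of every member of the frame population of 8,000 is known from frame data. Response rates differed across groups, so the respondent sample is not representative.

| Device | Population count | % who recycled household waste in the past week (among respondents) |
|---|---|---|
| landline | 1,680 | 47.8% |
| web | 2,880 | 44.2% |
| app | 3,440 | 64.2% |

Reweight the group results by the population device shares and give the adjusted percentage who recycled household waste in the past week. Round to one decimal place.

Post-stratification weights by population share, not respondent share:
  landline: (1,680/8,000) × 47.8 = 10.038
  web: (2,880/8,000) × 44.2 = 15.912
  app: (3,440/8,000) × 64.2 = 27.606
Post-stratified estimate = 53.556 → 53.6%.

53.6%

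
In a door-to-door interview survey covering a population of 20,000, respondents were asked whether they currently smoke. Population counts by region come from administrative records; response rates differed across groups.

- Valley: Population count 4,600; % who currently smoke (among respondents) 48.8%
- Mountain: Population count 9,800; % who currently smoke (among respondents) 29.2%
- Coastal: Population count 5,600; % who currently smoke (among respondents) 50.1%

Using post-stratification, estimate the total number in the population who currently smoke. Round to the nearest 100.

7,900

Estimated count per cell = population count × respondent percentage:
  Valley: 4,600 × 48.8% = 2244.8
  Mountain: 9,800 × 29.2% = 2861.6
  Coastal: 5,600 × 50.1% = 2805.6
Estimated total = 7912 → 7,900.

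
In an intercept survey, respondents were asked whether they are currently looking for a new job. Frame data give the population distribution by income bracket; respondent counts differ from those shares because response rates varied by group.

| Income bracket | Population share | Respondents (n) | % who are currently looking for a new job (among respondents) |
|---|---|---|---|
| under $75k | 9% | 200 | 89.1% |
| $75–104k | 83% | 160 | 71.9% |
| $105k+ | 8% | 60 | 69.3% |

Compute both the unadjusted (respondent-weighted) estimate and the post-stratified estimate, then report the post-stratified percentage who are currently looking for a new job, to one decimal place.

Without adjustment, the pooled respondent share is:
  (200/420)×89.1 + (160/420)×71.9 + (60/420)×69.3 = 79.719%
Post-stratifying to population shares instead:
  0.09×89.1 + 0.83×71.9 + 0.08×69.3 = 73.24%

73.2%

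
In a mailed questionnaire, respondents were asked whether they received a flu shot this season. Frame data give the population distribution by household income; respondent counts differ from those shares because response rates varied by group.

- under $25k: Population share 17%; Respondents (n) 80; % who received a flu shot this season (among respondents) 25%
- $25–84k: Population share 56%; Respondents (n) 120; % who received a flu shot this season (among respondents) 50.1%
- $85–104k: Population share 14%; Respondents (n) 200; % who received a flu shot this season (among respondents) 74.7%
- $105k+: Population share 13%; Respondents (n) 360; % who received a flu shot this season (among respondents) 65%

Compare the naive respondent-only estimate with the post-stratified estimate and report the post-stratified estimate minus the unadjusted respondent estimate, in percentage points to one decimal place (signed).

-9.8 percentage points

Without adjustment, the pooled respondent share is:
  (80/760)×25 + (120/760)×50.1 + (200/760)×74.7 + (360/760)×65 = 60.9895%
Post-stratifying to population shares instead:
  0.17×25 + 0.56×50.1 + 0.14×74.7 + 0.13×65 = 51.214%
Difference = 51.214 − 60.9895 = -9.7755 pp.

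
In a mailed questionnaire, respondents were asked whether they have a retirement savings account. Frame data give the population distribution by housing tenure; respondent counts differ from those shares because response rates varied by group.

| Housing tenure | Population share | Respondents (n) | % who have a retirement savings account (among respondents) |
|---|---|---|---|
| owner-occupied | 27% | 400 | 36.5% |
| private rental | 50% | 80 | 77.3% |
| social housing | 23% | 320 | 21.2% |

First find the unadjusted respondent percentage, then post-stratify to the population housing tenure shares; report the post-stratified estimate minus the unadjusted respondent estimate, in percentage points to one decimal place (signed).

Without adjustment, the pooled respondent share is:
  (400/800)×36.5 + (80/800)×77.3 + (320/800)×21.2 = 34.46%
Reweighting by population housing tenure shares:
  0.27×36.5 + 0.5×77.3 + 0.23×21.2 = 53.381%
Difference = 53.381 − 34.46 = 18.921 pp.

+18.9 percentage points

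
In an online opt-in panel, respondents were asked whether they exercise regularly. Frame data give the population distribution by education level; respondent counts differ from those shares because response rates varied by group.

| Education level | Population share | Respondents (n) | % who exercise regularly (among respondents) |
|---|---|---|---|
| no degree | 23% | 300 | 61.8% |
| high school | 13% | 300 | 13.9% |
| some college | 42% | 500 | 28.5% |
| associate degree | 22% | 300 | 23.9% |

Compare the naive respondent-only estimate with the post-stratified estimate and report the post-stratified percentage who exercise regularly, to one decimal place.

33.2%

Without adjustment, the pooled respondent share is:
  (300/1400)×61.8 + (300/1400)×13.9 + (500/1400)×28.5 + (300/1400)×23.9 = 31.5214%
Post-stratifying to population shares instead:
  0.23×61.8 + 0.13×13.9 + 0.42×28.5 + 0.22×23.9 = 33.249%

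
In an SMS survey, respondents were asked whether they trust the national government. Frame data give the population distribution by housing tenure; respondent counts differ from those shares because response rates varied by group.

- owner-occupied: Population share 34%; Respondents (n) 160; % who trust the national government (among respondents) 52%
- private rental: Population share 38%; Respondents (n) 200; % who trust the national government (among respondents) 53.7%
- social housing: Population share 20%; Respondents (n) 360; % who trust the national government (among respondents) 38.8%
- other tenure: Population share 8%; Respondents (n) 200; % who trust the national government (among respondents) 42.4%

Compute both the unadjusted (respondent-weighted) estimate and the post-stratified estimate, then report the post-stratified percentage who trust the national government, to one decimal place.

Without adjustment, the pooled respondent share is:
  (160/920)×52 + (200/920)×53.7 + (360/920)×38.8 + (200/920)×42.4 = 45.1174%
Post-stratifying to population shares instead:
  0.34×52 + 0.38×53.7 + 0.2×38.8 + 0.08×42.4 = 49.238%

49.2%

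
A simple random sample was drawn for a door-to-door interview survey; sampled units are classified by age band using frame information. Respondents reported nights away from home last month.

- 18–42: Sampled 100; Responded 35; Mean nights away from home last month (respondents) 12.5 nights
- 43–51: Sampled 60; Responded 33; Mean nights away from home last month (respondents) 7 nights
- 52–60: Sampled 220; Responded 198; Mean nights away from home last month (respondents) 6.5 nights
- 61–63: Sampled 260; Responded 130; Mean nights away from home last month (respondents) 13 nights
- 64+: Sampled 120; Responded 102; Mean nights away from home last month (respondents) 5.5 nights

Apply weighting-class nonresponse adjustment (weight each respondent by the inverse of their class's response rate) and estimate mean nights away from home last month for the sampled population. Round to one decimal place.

Response rates by class: 18–42 35/100 = 35%, 43–51 33/60 = 55%, 52–60 198/220 = 90%, 61–63 130/260 = 50%, 64+ 102/120 = 85%.
Inverse-response-rate weighting restores each class to its sampled count, so class totals weight by n_sampled:
  18–42: 100 × 12.5 = 1250
  43–51: 60 × 7 = 420
  52–60: 220 × 6.5 = 1430
  61–63: 260 × 13 = 3380
  64+: 120 × 5.5 = 660
Adjusted estimate = 7140 / 760 = 9.39474 → 9.4.

9.4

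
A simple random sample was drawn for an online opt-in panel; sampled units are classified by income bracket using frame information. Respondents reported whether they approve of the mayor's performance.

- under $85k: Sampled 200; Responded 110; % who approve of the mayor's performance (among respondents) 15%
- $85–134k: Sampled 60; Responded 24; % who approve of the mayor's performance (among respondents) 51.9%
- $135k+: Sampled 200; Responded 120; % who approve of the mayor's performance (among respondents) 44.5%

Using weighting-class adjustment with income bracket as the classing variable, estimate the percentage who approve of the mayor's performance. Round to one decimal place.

32.6%

Class response rates: under $85k 110/200 = 55%, $85–134k 24/60 = 40%, $135k+ 120/200 = 60%.
Inverse-response-rate weighting restores each class to its sampled count, so class totals weight by n_sampled:
  under $85k: 200 × 15 = 3000
  $85–134k: 60 × 51.9 = 3114
  $135k+: 200 × 44.5 = 8900
Adjusted estimate = 15,014 / 460 = 32.6391 → 32.6%.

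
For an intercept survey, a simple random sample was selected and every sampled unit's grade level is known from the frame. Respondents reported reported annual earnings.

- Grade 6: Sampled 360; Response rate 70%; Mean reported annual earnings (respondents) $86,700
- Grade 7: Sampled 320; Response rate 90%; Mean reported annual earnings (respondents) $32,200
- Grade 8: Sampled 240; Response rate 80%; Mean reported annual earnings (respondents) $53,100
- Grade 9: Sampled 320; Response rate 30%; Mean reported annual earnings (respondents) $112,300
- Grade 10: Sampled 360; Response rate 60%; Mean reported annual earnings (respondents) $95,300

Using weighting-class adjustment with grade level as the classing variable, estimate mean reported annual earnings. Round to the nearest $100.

Each respondent's weight = sampled/responded in their class; summing within a class gives n_sampled, so:
  Grade 6: 360 × 86,700 = 31,212,000
  Grade 7: 320 × 32,200 = 10,304,000
  Grade 8: 240 × 53,100 = 12,744,000
  Grade 9: 320 × 112,300 = 35,936,000
  Grade 10: 360 × 95,300 = 34,308,000
Adjusted estimate = 124,504,000 / 1,600 = 77,815 → $77,800.

$77,800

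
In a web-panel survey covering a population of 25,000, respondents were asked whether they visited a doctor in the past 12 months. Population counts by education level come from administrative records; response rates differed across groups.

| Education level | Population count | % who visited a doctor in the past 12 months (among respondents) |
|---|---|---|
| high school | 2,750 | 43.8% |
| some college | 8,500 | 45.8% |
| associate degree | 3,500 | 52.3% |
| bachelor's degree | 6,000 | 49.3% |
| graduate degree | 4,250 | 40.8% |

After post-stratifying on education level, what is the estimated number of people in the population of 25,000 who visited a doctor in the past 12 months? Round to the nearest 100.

Apply each group's respondent rate to its population count:
  high school: 2,750 × 43.8% = 1204.5
  some college: 8,500 × 45.8% = 3893
  associate degree: 3,500 × 52.3% = 1830.5
  bachelor's degree: 6,000 × 49.3% = 2958
  graduate degree: 4,250 × 40.8% = 1734
Estimated total = 11,620 → 11,600.

11,600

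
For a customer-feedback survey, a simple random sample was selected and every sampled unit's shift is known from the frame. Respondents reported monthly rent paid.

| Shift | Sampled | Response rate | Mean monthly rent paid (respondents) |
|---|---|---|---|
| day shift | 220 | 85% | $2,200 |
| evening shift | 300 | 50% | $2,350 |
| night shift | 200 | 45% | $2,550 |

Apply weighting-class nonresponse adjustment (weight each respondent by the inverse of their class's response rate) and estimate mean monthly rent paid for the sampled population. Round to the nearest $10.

Weighting each respondent by the inverse class response rate inflates each class back to its sampled size, so the class weight is n_sampled:
  day shift: 220 × 2200 = 484,000
  evening shift: 300 × 2350 = 705,000
  night shift: 200 × 2550 = 510,000
Adjusted estimate = 1,699,000 / 720 = 2359.72 → $2,360.

$2,360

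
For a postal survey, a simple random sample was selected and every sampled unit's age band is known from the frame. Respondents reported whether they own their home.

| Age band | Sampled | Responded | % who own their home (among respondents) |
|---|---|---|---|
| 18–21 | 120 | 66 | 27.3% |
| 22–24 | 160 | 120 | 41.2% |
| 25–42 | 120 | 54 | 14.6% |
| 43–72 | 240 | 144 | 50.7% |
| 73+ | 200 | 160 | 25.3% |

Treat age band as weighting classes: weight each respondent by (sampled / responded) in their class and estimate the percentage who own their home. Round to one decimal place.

34.3%

Class response rates: 18–21 66/120 = 55%, 22–24 120/160 = 75%, 25–42 54/120 = 45%, 43–72 144/240 = 60%, 73+ 160/200 = 80%.
Inverse-response-rate weighting restores each class to its sampled count, so class totals weight by n_sampled:
  18–21: 120 × 27.3 = 3276
  22–24: 160 × 41.2 = 6592
  25–42: 120 × 14.6 = 1752
  43–72: 240 × 50.7 = 12,168
  73+: 200 × 25.3 = 5060
Adjusted estimate = 28,848 / 840 = 34.3429 → 34.3%.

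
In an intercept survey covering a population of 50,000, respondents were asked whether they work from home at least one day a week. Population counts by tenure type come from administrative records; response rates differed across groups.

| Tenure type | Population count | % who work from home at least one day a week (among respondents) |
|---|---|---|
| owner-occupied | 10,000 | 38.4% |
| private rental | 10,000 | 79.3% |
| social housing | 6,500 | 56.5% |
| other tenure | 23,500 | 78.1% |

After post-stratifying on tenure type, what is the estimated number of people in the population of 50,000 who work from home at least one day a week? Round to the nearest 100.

Estimated count per cell = population count × respondent percentage:
  owner-occupied: 10,000 × 38.4% = 3840
  private rental: 10,000 × 79.3% = 7930
  social housing: 6,500 × 56.5% = 3672.5
  other tenure: 23,500 × 78.1% = 18353.5
Estimated total = 33,796 → 33,800.

33,800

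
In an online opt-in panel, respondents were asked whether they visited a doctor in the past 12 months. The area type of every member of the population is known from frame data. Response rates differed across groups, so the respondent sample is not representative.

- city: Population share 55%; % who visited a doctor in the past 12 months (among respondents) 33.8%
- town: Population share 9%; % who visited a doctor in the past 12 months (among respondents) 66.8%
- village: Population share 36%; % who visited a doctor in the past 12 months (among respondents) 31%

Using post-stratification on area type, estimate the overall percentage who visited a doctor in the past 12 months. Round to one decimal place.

35.8%

Post-stratification weights by population share, not respondent share:
  city: 0.55 × 33.8 = 18.59
  town: 0.09 × 66.8 = 6.012
  village: 0.36 × 31 = 11.16
Post-stratified estimate = 35.762 → 35.8%.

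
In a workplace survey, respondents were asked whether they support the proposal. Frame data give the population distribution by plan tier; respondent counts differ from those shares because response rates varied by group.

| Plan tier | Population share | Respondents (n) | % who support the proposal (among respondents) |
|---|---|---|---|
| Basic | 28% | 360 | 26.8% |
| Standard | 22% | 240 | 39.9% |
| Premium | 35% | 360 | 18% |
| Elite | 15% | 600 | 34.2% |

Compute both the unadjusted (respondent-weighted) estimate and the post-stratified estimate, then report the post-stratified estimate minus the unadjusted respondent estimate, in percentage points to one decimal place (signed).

-1.9 percentage points

Without adjustment, the pooled respondent share is:
  (360/1560)×26.8 + (240/1560)×39.9 + (360/1560)×18 + (600/1560)×34.2 = 29.6308%
Reweighting by population plan tier shares:
  0.28×26.8 + 0.22×39.9 + 0.35×18 + 0.15×34.2 = 27.712%
Difference = 27.712 − 29.6308 = -1.9188 pp.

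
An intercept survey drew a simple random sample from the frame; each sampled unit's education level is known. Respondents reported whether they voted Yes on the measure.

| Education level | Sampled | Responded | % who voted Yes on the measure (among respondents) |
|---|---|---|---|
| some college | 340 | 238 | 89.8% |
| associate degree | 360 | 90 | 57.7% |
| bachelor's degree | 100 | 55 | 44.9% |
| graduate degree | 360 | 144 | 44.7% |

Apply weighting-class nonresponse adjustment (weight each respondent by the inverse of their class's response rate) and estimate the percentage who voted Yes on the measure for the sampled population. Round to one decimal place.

Response rates by class: some college 238/340 = 70%, associate degree 90/360 = 25%, bachelor's degree 55/100 = 55%, graduate degree 144/360 = 40%.
Inverse-response-rate weighting restores each class to its sampled count, so class totals weight by n_sampled:
  some college: 340 × 89.8 = 30,532
  associate degree: 360 × 57.7 = 20,772
  bachelor's degree: 100 × 44.9 = 4490
  graduate degree: 360 × 44.7 = 16092
Adjusted estimate = 71,886 / 1,160 = 61.9707 → 62.0%.

62.0%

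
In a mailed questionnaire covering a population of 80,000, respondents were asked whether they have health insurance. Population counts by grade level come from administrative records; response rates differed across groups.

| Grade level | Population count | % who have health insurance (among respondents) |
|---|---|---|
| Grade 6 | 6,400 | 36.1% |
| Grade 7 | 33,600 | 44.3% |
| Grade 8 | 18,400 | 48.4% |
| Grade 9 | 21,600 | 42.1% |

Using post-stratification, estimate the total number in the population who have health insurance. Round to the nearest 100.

Each cell contributes its population count × the respondent rate:
  Grade 6: 6,400 × 36.1% = 2310.4
  Grade 7: 33,600 × 44.3% = 14884.8
  Grade 8: 18,400 × 48.4% = 8905.6
  Grade 9: 21,600 × 42.1% = 9093.6
Estimated total = 35194.4 → 35,200.

35,200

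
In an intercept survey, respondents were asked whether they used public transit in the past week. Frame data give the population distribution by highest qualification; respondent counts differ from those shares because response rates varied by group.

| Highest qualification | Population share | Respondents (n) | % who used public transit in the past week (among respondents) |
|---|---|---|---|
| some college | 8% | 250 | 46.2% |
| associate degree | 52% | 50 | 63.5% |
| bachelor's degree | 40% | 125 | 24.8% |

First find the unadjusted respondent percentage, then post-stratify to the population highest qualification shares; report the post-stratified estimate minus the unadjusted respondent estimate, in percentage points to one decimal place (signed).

+4.7 percentage points

Naive respondent-only estimate (weights = respondent counts):
  (250/425)×46.2 + (50/425)×63.5 + (125/425)×24.8 = 41.9412%
Reweighting by population highest qualification shares:
  0.08×46.2 + 0.52×63.5 + 0.4×24.8 = 46.636%
Difference = 46.636 − 41.9412 = 4.6948 pp.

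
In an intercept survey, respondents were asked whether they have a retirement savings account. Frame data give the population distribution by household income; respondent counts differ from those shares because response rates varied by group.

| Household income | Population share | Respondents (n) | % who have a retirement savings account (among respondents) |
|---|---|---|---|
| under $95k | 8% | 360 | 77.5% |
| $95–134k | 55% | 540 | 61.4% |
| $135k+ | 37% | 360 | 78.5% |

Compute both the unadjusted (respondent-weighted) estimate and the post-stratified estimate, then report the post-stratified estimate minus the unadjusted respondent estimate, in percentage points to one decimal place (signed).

Without adjustment, the pooled respondent share is:
  (360/1260)×77.5 + (540/1260)×61.4 + (360/1260)×78.5 = 70.8857%
Post-stratifying to population shares instead:
  0.08×77.5 + 0.55×61.4 + 0.37×78.5 = 69.015%
Difference = 69.015 − 70.8857 = -1.8707 pp.

-1.9 percentage points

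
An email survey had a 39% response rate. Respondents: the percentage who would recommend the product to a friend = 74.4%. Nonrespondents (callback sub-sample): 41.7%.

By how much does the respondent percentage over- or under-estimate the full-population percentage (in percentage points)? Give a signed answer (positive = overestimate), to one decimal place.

Nonresponse fraction = 1 − 0.39 = 0.61.
Bias = (nonresponse fraction) × (respondent percentage − nonrespondent percentage)
     = 0.61 × (74.4 − 41.7) = 0.61 × 32.7 = 19.947.

+19.9 percentage points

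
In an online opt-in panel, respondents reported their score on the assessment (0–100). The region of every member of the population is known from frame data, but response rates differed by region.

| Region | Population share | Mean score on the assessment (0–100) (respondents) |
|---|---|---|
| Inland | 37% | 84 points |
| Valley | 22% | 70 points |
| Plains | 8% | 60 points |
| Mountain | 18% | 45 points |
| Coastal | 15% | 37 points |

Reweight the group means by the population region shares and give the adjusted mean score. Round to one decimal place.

64.9

Each cell contributes population-share × respondent value:
  Inland: 0.37 × 84 = 31.08
  Valley: 0.22 × 70 = 15.4
  Plains: 0.08 × 60 = 4.8
  Mountain: 0.18 × 45 = 8.1
  Coastal: 0.15 × 37 = 5.55
Post-stratified estimate = 64.93 → 64.9.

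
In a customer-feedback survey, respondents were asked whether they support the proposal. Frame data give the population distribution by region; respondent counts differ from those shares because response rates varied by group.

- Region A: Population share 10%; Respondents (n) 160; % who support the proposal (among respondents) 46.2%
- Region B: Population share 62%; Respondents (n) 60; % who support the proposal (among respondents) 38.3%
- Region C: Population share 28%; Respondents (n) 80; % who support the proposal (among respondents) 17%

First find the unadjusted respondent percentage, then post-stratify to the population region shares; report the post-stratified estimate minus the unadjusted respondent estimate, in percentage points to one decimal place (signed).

Without adjustment, the pooled respondent share is:
  (160/300)×46.2 + (60/300)×38.3 + (80/300)×17 = 36.8333%
Post-stratified estimate weights by population shares:
  0.1×46.2 + 0.62×38.3 + 0.28×17 = 33.126%
Difference = 33.126 − 36.8333 = -3.7073 pp.

-3.7 percentage points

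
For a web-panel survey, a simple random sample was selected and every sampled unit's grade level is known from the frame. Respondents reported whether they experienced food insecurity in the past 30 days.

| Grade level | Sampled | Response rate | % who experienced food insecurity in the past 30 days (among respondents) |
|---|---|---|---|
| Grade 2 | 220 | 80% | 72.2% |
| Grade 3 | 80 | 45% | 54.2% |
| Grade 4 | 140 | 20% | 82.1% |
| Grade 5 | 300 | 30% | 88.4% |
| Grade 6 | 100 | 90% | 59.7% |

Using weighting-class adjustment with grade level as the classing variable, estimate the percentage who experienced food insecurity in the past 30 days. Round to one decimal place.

76.4%

Weighting each respondent by the inverse class response rate inflates each class back to its sampled size, so the class weight is n_sampled:
  Grade 2: 220 × 72.2 = 15,884
  Grade 3: 80 × 54.2 = 4336
  Grade 4: 140 × 82.1 = 11,494
  Grade 5: 300 × 88.4 = 26,520
  Grade 6: 100 × 59.7 = 5970
Adjusted estimate = 64,204 / 840 = 76.4333 → 76.4%.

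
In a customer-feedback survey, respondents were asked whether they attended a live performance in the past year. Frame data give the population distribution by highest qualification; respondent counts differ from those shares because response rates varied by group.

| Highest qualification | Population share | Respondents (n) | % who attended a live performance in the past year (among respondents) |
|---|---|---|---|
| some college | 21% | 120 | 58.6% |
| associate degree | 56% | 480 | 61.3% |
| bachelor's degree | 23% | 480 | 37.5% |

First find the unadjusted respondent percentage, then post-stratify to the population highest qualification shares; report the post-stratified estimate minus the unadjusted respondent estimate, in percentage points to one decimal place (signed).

Without adjustment, the pooled respondent share is:
  (120/1080)×58.6 + (480/1080)×61.3 + (480/1080)×37.5 = 50.4222%
Reweighting by population highest qualification shares:
  0.21×58.6 + 0.56×61.3 + 0.23×37.5 = 55.259%
Difference = 55.259 − 50.4222 = 4.8368 pp.

+4.8 percentage points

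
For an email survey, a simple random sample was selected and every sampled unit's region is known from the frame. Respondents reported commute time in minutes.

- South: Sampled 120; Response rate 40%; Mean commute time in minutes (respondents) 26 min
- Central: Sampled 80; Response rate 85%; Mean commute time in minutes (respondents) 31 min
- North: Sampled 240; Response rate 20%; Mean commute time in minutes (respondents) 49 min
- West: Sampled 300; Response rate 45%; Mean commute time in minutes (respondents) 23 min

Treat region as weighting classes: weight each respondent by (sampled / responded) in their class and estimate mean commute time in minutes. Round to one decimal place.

32.8

Weighting each respondent by the inverse class response rate inflates each class back to its sampled size, so the class weight is n_sampled:
  South: 120 × 26 = 3120
  Central: 80 × 31 = 2480
  North: 240 × 49 = 11,760
  West: 300 × 23 = 6900
Adjusted estimate = 24,260 / 740 = 32.7838 → 32.8.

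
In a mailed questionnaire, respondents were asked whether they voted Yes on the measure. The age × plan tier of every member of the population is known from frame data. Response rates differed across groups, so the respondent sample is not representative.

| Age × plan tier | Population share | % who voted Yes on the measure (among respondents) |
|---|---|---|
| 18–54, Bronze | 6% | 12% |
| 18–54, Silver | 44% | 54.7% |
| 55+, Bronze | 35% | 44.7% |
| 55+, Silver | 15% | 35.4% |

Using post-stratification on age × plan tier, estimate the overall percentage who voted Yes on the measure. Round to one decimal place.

45.7%

Reweight to the known age × plan tier distribution:
  18–54, Bronze: 0.06 × 12 = 0.72
  18–54, Silver: 0.44 × 54.7 = 24.068
  55+, Bronze: 0.35 × 44.7 = 15.645
  55+, Silver: 0.15 × 35.4 = 5.31
Post-stratified estimate = 45.743 → 45.7%.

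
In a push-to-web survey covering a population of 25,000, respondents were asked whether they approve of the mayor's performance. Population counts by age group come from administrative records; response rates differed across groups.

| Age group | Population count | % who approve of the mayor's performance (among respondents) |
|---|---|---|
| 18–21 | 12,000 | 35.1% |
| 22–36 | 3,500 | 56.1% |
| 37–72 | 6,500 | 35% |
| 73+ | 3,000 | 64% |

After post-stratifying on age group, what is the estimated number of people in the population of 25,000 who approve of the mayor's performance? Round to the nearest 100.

Estimated count per cell = population count × respondent percentage:
  18–21: 12,000 × 35.1% = 4212
  22–36: 3,500 × 56.1% = 1963.5
  37–72: 6,500 × 35% = 2275
  73+: 3,000 × 64% = 1920
Estimated total = 10370.5 → 10,400.

10,400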